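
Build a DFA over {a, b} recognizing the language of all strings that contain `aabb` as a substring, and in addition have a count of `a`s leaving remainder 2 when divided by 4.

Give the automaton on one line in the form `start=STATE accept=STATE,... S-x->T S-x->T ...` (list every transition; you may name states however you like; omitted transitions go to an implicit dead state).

Build one automaton per condition and run them in lockstep. One (5 states) tracks whether and how much of `aabb` has been seen; the other (4 states) tracks the count of `a`s modulo 4. Each combined state is a pair, one component from each; accept when both components accept.
20 states suffice.
          a    b  
>  s0     s1   s0 
   s1     s2   s3 
   s2     s4   s5 
   s3     s6   s3 
   s4     s7   s8 
   s5     s9  s10 
   s6     s4  s11 
   s7    s12  s13 
   s8    s14  s15 
   s9     s7  s16 
 * s10   s15  s10 
   s11    s9  s11 
   s12    s2  s17 
   s13    s1  s18 
   s14   s12   s0 
   s15   s18  s15 
   s16   s14  s16 
   s17    s6  s19 
   s18   s19  s18 
   s19   s10  s19 
(> = start, * = accepting)

start=s0 accept=s10 s0-a->s1 s0-b->s0 s1-a->s2 s1-b->s3 s2-a->s4 s2-b->s5 s3-a->s6 s3-b->s3 s4-a->s7 s4-b->s8 s5-a->s9 s5-b->s10 s6-a->s4 s6-b->s11 s7-a->s12 s7-b->s13 s8-a->s14 s8-b->s15 s9-a->s7 s9-b->s16 s10-a->s15 s10-b->s10 s11-a->s9 s11-b->s11 s12-a->s2 s12-b->s17 s13-a->s1 s13-b->s18 s14-a->s12 s14-b->s0 s15-a->s18 s15-b->s15 s16-a->s14 s16-b->s16 s17-a->s6 s17-b->s19 s18-a->s19 s18-b->s18 s19-a->s10 s19-b->s19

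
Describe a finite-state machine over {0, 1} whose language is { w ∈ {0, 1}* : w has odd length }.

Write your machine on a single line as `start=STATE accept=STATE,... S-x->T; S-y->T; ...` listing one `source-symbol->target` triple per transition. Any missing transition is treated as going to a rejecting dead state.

Count input length modulo 2: every symbol advances one step around the cycle S0 → S1 → S0. Accept at S1.
With 2 states:
        0   1  
>  S0   S1  S1 
 * S1   S0  S0 
(> = start, * = accepting)

start=S0; accept=S1; S0-0->S1; S0-1->S1; S1-0->S0; S1-1->S0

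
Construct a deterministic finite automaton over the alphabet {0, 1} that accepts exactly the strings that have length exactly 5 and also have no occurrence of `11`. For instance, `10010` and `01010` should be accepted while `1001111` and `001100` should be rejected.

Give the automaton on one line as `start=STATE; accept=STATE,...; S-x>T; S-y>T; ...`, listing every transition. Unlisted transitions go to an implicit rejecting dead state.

start=s0; accept=s10; s0-0>s1; s0-1>s2; s1-0>s3; s1-1>s4; s2-0>s3; s2-1>s5; s3-0>s6; s3-1>s7; s4-0>s6; s4-1>s5; s5-0>s5; s5-1>s5; s6-0>s8; s6-1>s9; s7-0>s8; s7-1>s5; s8-0>s10; s8-1>s10; s9-0>s10; s9-1>s5; s10-0>s5; s10-1>s5

Run two small machines in parallel and take their product. One (7 states) tracks the input length, saturating at 6; the other (3 states) tracks partial matches of the forbidden pattern `11`. Each combined state is a pair, one component from each; accept when both components accept. After merging equivalent states the machine shrinks.
          0    1  
>  s0     s1   s2 
   s1     s3   s4 
   s2     s3   s5 
   s3     s6   s7 
   s4     s6   s5 
   s5     s5   s5 
   s6     s8   s9 
   s7     s8   s5 
   s8    s10  s10 
   s9    s10   s5 
 * s10    s5   s5 
(> = start, * = accepting)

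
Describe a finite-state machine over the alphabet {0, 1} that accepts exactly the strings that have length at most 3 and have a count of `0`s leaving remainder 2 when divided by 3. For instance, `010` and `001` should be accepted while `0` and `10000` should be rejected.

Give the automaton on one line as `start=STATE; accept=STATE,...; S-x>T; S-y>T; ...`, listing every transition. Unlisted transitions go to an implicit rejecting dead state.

Build one automaton per condition and run them in lockstep. One (5 states) tracks the input length, saturating at 4; the other (3 states) tracks the count of `0`s modulo 3. Each combined state is a pair, one component from each; accept when both components accept. Equivalent product states are then merged.
With 7 states:
        0   1  
>  s0   s1  s2 
   s1   s3  s4 
   s2   s4  s5 
 * s3   s5  s6 
   s4   s6  s5 
   s5   s5  s5 
 * s6   s5  s5 
(> = start, * = accepting)

start=s0; accept=s3,s6; s0-0>s1; s0-1>s2; s1-0>s3; s1-1>s4; s2-0>s4; s2-1>s5; s3-0>s5; s3-1>s6; s4-0>s6; s4-1>s5; s5-0>s5; s5-1>s5; s6-0>s5; s6-1>s5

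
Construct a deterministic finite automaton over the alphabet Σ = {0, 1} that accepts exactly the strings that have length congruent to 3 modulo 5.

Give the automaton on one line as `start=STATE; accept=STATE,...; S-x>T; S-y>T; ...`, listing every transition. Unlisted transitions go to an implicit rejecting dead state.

start=q0; accept=q3; q0-0>q1; q0-1>q1; q1-0>q2; q1-1>q2; q2-0>q3; q2-1>q3; q3-0>q4; q3-1>q4; q4-0>q0; q4-1>q0

Only the length mod 5 matters, so use a 5-cycle: from any state, every input symbol moves to the next state, wrapping q4 back to q0. Mark q3 accepting.
        0   1  
>  q0   q1  q1 
   q1   q2  q2 
   q2   q3  q3 
 * q3   q4  q4 
   q4   q0  q0 
(> = start, * = accepting)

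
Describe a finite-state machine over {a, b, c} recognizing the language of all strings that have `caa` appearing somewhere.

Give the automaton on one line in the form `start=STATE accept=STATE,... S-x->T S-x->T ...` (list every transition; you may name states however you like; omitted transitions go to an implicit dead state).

start=s0 accept=s3 s0-a->s0 s0-b->s0 s0-c->s1 s1-a->s2 s1-b->s0 s1-c->s1 s2-a->s3 s2-b->s0 s2-c->s1 s3-a->s3 s3-b->s3 s3-c->s3

Track how much of `caa` has been matched so far: state s0 is no progress, s3 is the absorbing accept state reached once `caa` has occurred. Intermediate states record partial matches; on a mismatch, fall back to the longest reusable overlap.
A 4-state machine:
        a   b   c  
>  s0   s0  s0  s1 
   s1   s2  s0  s1 
   s2   s3  s0  s1 
 * s3   s3  s3  s3 
(> = start, * = accepting)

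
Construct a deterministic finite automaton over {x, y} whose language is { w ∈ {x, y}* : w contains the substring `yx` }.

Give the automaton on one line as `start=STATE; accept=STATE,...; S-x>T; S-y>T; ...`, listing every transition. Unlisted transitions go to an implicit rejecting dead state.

States q0..q1 record the length of the longest prefix of `yx` that matches the current input suffix. Reaching q2 means `yx` has been seen, and we stay there forever. Accept from q2.
3 states suffice.
        x   y  
>  q0   q0  q1 
   q1   q2  q1 
 * q2   q2  q2 
(> = start, * = accepting)

start=q0; accept=q2; q0-x>q0; q0-y>q1; q1-x>q2; q1-y>q1; q2-x>q2; q2-y>q2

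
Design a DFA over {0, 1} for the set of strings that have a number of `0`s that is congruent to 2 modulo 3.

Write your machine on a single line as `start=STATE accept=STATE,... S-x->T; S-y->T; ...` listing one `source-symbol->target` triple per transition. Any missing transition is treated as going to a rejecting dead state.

Keep the running count of `0`s modulo 3: each `0` advances along the cycle s0 → s1 → s2 → s0 while other symbols loop. Accept at s2.
With 3 states:
        0   1  
>  s0   s1  s0 
   s1   s2  s1 
 * s2   s0  s2 
(> = start, * = accepting)

start=s0; accept=s2; s0-0->s1; s0-1->s0; s1-0->s2; s1-1->s1; s2-0->s0; s2-1->s2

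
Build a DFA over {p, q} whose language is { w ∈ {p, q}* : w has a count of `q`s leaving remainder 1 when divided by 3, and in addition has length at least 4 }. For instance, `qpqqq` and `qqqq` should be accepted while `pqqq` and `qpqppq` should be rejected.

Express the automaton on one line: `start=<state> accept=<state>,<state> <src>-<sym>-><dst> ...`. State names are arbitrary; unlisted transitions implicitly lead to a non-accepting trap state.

Run two small machines in parallel and take their product. The first has 3 states tracking the count of `q`s modulo 3; the second has 6 states tracking the input length, saturating at 5. A product state is a pair (one from each), accepting exactly when both do.
15 states suffice.
       p  q 
>  A   B  C 
   B   D  E 
   C   E  F 
   D   G  H 
   E   H  I 
   F   I  G 
   G   J  K 
   H   K  L 
   I   L  J 
   J   M  N 
 * K   N  O 
   L   O  M 
   M   M  N 
 * N   N  O 
   O   O  M 
(> = start, * = accepting)

start=A accept=K,N A-p->B A-q->C B-p->D B-q->E C-p->E C-q->F D-p->G D-q->H E-p->H E-q->I F-p->I F-q->G G-p->J G-q->K H-p->K H-q->L I-p->L I-q->J J-p->M J-q->N K-p->N K-q->O L-p->O L-q->M M-p->M M-q->N N-p->N N-q->O O-p->O O-q->M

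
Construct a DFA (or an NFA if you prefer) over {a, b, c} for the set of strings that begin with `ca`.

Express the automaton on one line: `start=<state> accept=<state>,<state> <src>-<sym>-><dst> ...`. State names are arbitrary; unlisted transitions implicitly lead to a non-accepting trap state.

Check the first 2 symbols one by one: S0 through S1 record how many have matched `ca` so far; any wrong symbol goes to the dead state S3. After all 2 match we enter the accepting sink S2.
        a   b   c  
>  S0   S3  S3  S1 
   S1   S2  S3  S3 
 * S2   S2  S2  S2 
   S3   S3  S3  S3 
(> = start, * = accepting)

start=S0 accept=S2 S0-a->S3 S0-b->S3 S0-c->S1 S1-a->S2 S1-b->S3 S1-c->S3 S2-a->S2 S2-b->S2 S2-c->S2 S3-a->S3 S3-b->S3 S3-c->S3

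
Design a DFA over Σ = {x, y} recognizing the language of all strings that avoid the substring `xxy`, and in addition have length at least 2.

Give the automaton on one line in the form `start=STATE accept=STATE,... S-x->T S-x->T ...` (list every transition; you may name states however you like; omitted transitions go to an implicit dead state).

Build one automaton per condition and run them in lockstep. One (4 states) tracks partial matches of the forbidden pattern `xxy`; the other (4 states) tracks the input length, saturating at 3. Each combined state is a pair, one component from each; accept when both components accept. Minimizing collapses redundant product states.
A 7-state machine:
       x  y 
>  A   B  C 
   B   D  E 
   C   F  E 
 * D   D  G 
 * E   F  E 
 * F   D  E 
   G   G  G 
(> = start, * = accepting)

start=A accept=D,E,F A-x->B A-y->C B-x->D B-y->E C-x->F C-y->E D-x->D D-y->G E-x->F E-y->E F-x->D F-y->E G-x->G G-y->G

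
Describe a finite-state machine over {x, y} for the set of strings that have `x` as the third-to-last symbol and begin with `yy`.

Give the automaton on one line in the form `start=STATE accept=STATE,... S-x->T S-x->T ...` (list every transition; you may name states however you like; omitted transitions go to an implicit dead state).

Build one automaton per condition and run them in lockstep. One (15 states) tracks the last 3 symbols read; the other (4 states) tracks whether the input so far still matches the prefix `yy`. Each combined state is a pair, one component from each; accept when both components accept. After merging equivalent states the machine shrinks.
          x    y  
>  q0     q1   q2 
   q1     q1   q1 
   q2     q1   q3 
   q3     q4   q3 
   q4     q5   q6 
   q5     q7   q8 
   q6     q9  q10 
 * q7     q7   q8 
 * q8     q9  q10 
 * q9     q5   q6 
 * q10    q4   q3 
(> = start, * = accepting)

start=q0 accept=q7,q8,q9,q10 q0-x->q1 q0-y->q2 q1-x->q1 q1-y->q1 q2-x->q1 q2-y->q3 q3-x->q4 q3-y->q3 q4-x->q5 q4-y->q6 q5-x->q7 q5-y->q8 q6-x->q9 q6-y->q10 q7-x->q7 q7-y->q8 q8-x->q9 q8-y->q10 q9-x->q5 q9-y->q6 q10-x->q4 q10-y->q3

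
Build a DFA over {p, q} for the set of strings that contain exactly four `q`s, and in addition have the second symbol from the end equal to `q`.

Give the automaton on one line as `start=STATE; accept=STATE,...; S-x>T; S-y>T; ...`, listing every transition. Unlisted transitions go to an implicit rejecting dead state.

Handle the two conditions separately and then intersect. The first has 6 states tracking the count of `q`s, saturating at 5; the second has 7 states tracking the last 2 symbols read. A product state is a pair (one from each), accepting exactly when both do. Equivalent product states are then merged.
9 states suffice.
        p   q  
>  S0   S0  S1 
   S1   S1  S2 
   S2   S2  S3 
   S3   S4  S5 
   S4   S4  S6 
 * S5   S7  S8 
   S6   S7  S8 
 * S7   S8  S8 
   S8   S8  S8 
(> = start, * = accepting)

start=S0; accept=S5,S7; S0-p>S0; S0-q>S1; S1-p>S1; S1-q>S2; S2-p>S2; S2-q>S3; S3-p>S4; S3-q>S5; S4-p>S4; S4-q>S6; S5-p>S7; S5-q>S8; S6-p>S7; S6-q>S8; S7-p>S8; S7-q>S8; S8-p>S8; S8-q>S8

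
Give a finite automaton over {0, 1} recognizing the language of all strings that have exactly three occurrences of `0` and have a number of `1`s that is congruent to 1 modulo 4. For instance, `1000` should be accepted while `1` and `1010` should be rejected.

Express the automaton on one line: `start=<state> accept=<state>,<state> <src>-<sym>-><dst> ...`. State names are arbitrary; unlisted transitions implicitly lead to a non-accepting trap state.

start=q0 accept=q11 q0-0->q1 q0-1->q2 q1-0->q3 q1-1->q4 q2-0->q4 q2-1->q5 q3-0->q6 q3-1->q7 q4-0->q7 q4-1->q8 q5-0->q8 q5-1->q9 q6-0->q10 q6-1->q11 q7-0->q11 q7-1->q12 q8-0->q12 q8-1->q13 q9-0->q13 q9-1->q0 q10-0->q10 q10-1->q14 q11-0->q14 q11-1->q15 q12-0->q15 q12-1->q16 q13-0->q16 q13-1->q1 q14-0->q14 q14-1->q17 q15-0->q17 q15-1->q18 q16-0->q18 q16-1->q3 q17-0->q17 q17-1->q19 q18-0->q19 q18-1->q6 q19-0->q19 q19-1->q10

Build one automaton per condition and run them in lockstep. The first has 5 states tracking the count of `0`s, saturating at 4; the second has 4 states tracking the count of `1`s modulo 4. A product state is a pair (one from each), accepting exactly when both do.
A 20-state machine:
          0    1  
>  q0     q1   q2 
   q1     q3   q4 
   q2     q4   q5 
   q3     q6   q7 
   q4     q7   q8 
   q5     q8   q9 
   q6    q10  q11 
   q7    q11  q12 
   q8    q12  q13 
   q9    q13   q0 
   q10   q10  q14 
 * q11   q14  q15 
   q12   q15  q16 
   q13   q16   q1 
   q14   q14  q17 
   q15   q17  q18 
   q16   q18   q3 
   q17   q17  q19 
   q18   q19   q6 
   q19   q19  q10 
(> = start, * = accepting)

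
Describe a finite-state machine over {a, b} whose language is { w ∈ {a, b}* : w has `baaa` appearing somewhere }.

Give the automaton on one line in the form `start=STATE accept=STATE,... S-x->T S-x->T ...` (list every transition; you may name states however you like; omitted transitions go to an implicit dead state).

Track how much of `baaa` has been matched so far: state S0 is no progress, S4 is the absorbing accept state reached once `baaa` has occurred. Intermediate states record partial matches; on a mismatch, fall back to the longest reusable overlap.
With 5 states:
        a   b  
>  S0   S0  S1 
   S1   S2  S1 
   S2   S3  S1 
   S3   S4  S1 
 * S4   S4  S4 
(> = start, * = accepting)

start=S0 accept=S4 S0-a->S0 S0-b->S1 S1-a->S2 S1-b->S1 S2-a->S3 S2-b->S1 S3-a->S4 S3-b->S1 S4-a->S4 S4-b->S4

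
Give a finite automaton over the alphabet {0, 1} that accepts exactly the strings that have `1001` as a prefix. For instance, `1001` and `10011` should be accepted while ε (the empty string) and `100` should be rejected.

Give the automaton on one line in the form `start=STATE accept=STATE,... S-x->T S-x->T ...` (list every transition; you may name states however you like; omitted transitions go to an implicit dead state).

start=q0 accept=q4 q0-0->q5 q0-1->q1 q1-0->q2 q1-1->q5 q2-0->q3 q2-1->q5 q3-0->q5 q3-1->q4 q4-0->q4 q4-1->q4 q5-0->q5 q5-1->q5

Check the first 4 symbols one by one: q0 through q3 record how many have matched `1001` so far; any wrong symbol goes to the dead state q5. After all 4 match we enter the accepting sink q4.
6 states suffice.
        0   1  
>  q0   q5  q1 
   q1   q2  q5 
   q2   q3  q5 
   q3   q5  q4 
 * q4   q4  q4 
   q5   q5  q5 
(> = start, * = accepting)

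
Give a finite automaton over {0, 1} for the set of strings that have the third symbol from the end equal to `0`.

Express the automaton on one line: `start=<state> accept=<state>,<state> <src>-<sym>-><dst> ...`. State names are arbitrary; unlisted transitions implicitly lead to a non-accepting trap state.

Because acceptance depends on a position counted from the end, the machine has to buffer the most recent 3 symbols. Make each state the string of the last up-to-3 symbols read; on input `x` shift the window left and append `x`. Accept when the buffered window has length 3 and begins with `0`.
A 15-state machine:
       0  1 
>  A   B  C 
   B   D  E 
   C   F  G 
   D   H  I 
   E   J  K 
   F   L  M 
   G   N  O 
 * H   H  I 
 * I   J  K 
 * J   L  M 
 * K   N  O 
   L   H  I 
   M   J  K 
   N   L  M 
   O   N  O 
(> = start, * = accepting)

start=A accept=H,I,J,K A-0->B A-1->C B-0->D B-1->E C-0->F C-1->G D-0->H D-1->I E-0->J E-1->K F-0->L F-1->M G-0->N G-1->O H-0->H H-1->I I-0->J I-1->K J-0->L J-1->M K-0->N K-1->O L-0->H L-1->I M-0->J M-1->K N-0->L N-1->M O-0->N O-1->O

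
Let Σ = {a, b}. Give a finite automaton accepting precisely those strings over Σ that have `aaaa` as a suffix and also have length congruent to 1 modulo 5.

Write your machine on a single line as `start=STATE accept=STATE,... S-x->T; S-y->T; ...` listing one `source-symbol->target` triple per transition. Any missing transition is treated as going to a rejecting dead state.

start=q0; accept=q8; q0-a->q1; q0-b->q1; q1-a->q2; q1-b->q2; q2-a->q3; q2-b->q4; q3-a->q5; q3-b->q6; q4-a->q6; q4-b->q6; q5-a->q7; q5-b->q0; q6-a->q0; q6-b->q0; q7-a->q8; q7-b->q1; q8-a->q2; q8-b->q2

Handle the two conditions separately and then intersect. The first has 5 states tracking how much of the suffix `aaaa` has currently been matched; the second has 5 states tracking the input length modulo 5. A product state is a pair (one from each), accepting exactly when both do. Equivalent product states are then merged.
9 states suffice.
        a   b  
>  q0   q1  q1 
   q1   q2  q2 
   q2   q3  q4 
   q3   q5  q6 
   q4   q6  q6 
   q5   q7  q0 
   q6   q0  q0 
   q7   q8  q1 
 * q8   q2  q2 
(> = start, * = accepting)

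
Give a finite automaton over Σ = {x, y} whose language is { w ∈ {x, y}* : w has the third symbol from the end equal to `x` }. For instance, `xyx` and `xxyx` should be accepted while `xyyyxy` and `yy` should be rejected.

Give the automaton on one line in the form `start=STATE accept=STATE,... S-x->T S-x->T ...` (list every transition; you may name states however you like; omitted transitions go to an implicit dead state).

Because acceptance depends on a position counted from the end, the machine has to buffer the most recent 3 symbols. Make each state the string of the last up-to-3 symbols read; on input `x` shift the window left and append `x`. Accept when the buffered window has length 3 and begins with `x`.
          x    y  
>  q0     q1   q2 
   q1     q3   q4 
   q2     q5   q6 
   q3     q7   q8 
   q4     q9  q10 
   q5    q11  q12 
   q6    q13  q14 
 * q7     q7   q8 
 * q8     q9  q10 
 * q9    q11  q12 
 * q10   q13  q14 
   q11    q7   q8 
   q12    q9  q10 
   q13   q11  q12 
   q14   q13  q14 
(> = start, * = accepting)

start=q0 accept=q7,q8,q9,q10 q0-x->q1 q0-y->q2 q1-x->q3 q1-y->q4 q2-x->q5 q2-y->q6 q3-x->q7 q3-y->q8 q4-x->q9 q4-y->q10 q5-x->q11 q5-y->q12 q6-x->q13 q6-y->q14 q7-x->q7 q7-y->q8 q8-x->q9 q8-y->q10 q9-x->q11 q9-y->q12 q10-x->q13 q10-y->q14 q11-x->q7 q11-y->q8 q12-x->q9 q12-y->q10 q13-x->q11 q13-y->q12 q14-x->q13 q14-y->q14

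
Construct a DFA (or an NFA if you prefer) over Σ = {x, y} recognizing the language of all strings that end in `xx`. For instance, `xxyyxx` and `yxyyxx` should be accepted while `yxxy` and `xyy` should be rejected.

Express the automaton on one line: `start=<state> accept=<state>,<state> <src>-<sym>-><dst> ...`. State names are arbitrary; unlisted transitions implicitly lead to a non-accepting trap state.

Let each state record the length of the longest suffix of the input read so far that is also a prefix of `xx`. B means the last symbol is `x`; C means the last 2 symbols are `xx`. Accept only at C, where the string currently ends in `xx`.
3 states suffice.
       x  y 
>  A   B  A 
   B   C  A 
 * C   C  A 
(> = start, * = accepting)

start=A accept=C A-x->B A-y->A B-x->C B-y->A C-x->C C-y->A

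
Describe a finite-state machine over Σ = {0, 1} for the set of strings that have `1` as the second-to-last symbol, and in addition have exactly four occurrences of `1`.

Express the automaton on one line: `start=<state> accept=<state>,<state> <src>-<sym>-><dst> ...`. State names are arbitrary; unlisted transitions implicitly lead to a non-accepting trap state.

start=q0 accept=q5,q7 q0-0->q0 q0-1->q1 q1-0->q1 q1-1->q2 q2-0->q2 q2-1->q3 q3-0->q4 q3-1->q5 q4-0->q4 q4-1->q6 q5-0->q7 q5-1->q8 q6-0->q7 q6-1->q8 q7-0->q8 q7-1->q8 q8-0->q8 q8-1->q8

Run two small machines in parallel and take their product. One (7 states) tracks the last 2 symbols read; the other (6 states) tracks the count of `1`s, saturating at 5. Each combined state is a pair, one component from each; accept when both components accept. After merging equivalent states the machine shrinks.
9 states suffice.
        0   1  
>  q0   q0  q1 
   q1   q1  q2 
   q2   q2  q3 
   q3   q4  q5 
   q4   q4  q6 
 * q5   q7  q8 
   q6   q7  q8 
 * q7   q8  q8 
   q8   q8  q8 
(> = start, * = accepting)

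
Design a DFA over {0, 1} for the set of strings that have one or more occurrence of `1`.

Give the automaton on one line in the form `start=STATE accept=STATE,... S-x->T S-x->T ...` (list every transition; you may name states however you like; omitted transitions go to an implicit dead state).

start=q0 accept=q1,q2 q0-0->q0 q0-1->q1 q1-0->q1 q1-1->q2 q2-0->q2 q2-1->q2

Only the number of `1`s matters, and only up to 2. Make a chain q0 → q1 → q2 advanced by each `1` (with q2 absorbing); every other symbol self-loops. The accepting set is {q1, q2}.
With 3 states:
        0   1  
>  q0   q0  q1 
 * q1   q1  q2 
 * q2   q2  q2 
(> = start, * = accepting)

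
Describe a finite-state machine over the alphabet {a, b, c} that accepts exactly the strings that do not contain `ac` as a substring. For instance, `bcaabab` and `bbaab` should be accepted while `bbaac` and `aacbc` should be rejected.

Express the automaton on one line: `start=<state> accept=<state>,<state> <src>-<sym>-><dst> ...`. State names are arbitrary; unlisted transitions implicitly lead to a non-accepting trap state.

start=s0 accept=s0,s1 s0-a->s1 s0-b->s0 s0-c->s0 s1-a->s1 s1-b->s0 s1-c->s2 s2-a->s2 s2-b->s2 s2-c->s2

This is the complement of 'contains `ac`'. Use the same substring-matching states — s0 through s2 holding how much of `ac` has just been matched — but flip the accepting set: everything except the trap s2 accepts.
A 3-state machine:
        a   b   c  
>* s0   s1  s0  s0 
 * s1   s1  s0  s2 
   s2   s2  s2  s2 
(> = start, * = accepting)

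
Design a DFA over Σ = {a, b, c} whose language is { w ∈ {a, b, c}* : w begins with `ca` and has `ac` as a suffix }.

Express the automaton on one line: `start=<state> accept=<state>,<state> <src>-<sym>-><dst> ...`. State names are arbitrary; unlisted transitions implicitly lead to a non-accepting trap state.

Run two small machines in parallel and take their product. The first has 4 states tracking whether the input so far still matches the prefix `ca`; the second has 3 states tracking how much of the suffix `ac` has currently been matched. A product state is a pair (one from each), accepting exactly when both do.
An 8-state machine:
        a   b   c  
>  q0   q1  q2  q3 
   q1   q1  q2  q4 
   q2   q1  q2  q2 
   q3   q5  q2  q2 
   q4   q1  q2  q2 
   q5   q5  q6  q7 
   q6   q5  q6  q6 
 * q7   q5  q6  q6 
(> = start, * = accepting)

start=q0 accept=q7 q0-a->q1 q0-b->q2 q0-c->q3 q1-a->q1 q1-b->q2 q1-c->q4 q2-a->q1 q2-b->q2 q2-c->q2 q3-a->q5 q3-b->q2 q3-c->q2 q4-a->q1 q4-b->q2 q4-c->q2 q5-a->q5 q5-b->q6 q5-c->q7 q6-a->q5 q6-b->q6 q6-c->q6 q7-a->q5 q7-b->q6 q7-c->q6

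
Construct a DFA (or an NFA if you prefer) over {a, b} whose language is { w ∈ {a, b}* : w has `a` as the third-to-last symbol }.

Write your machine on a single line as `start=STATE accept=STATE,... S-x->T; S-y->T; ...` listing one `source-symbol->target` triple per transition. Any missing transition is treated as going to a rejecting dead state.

start=q0; accept=q7,q8,q9,q10; q0-a->q1; q0-b->q2; q1-a->q3; q1-b->q4; q2-a->q5; q2-b->q6; q3-a->q7; q3-b->q8; q4-a->q9; q4-b->q10; q5-a->q11; q5-b->q12; q6-a->q13; q6-b->q14; q7-a->q7; q7-b->q8; q8-a->q9; q8-b->q10; q9-a->q11; q9-b->q12; q10-a->q13; q10-b->q14; q11-a->q7; q11-b->q8; q12-a->q9; q12-b->q10; q13-a->q11; q13-b->q12; q14-a->q13; q14-b->q14

Because acceptance depends on a position counted from the end, the machine has to buffer the most recent 3 symbols. Make each state the string of the last up-to-3 symbols read; on input `x` shift the window left and append `x`. Accept when the buffered window has length 3 and begins with `a`.
          a    b  
>  q0     q1   q2 
   q1     q3   q4 
   q2     q5   q6 
   q3     q7   q8 
   q4     q9  q10 
   q5    q11  q12 
   q6    q13  q14 
 * q7     q7   q8 
 * q8     q9  q10 
 * q9    q11  q12 
 * q10   q13  q14 
   q11    q7   q8 
   q12    q9  q10 
   q13   q11  q12 
   q14   q13  q14 
(> = start, * = accepting)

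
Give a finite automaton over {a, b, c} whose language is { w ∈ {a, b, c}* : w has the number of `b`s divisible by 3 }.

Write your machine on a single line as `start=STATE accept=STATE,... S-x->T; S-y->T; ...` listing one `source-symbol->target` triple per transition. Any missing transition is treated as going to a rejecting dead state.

start=s0; accept=s0; s0-a->s0; s0-b->s1; s0-c->s0; s1-a->s1; s1-b->s2; s1-c->s1; s2-a->s2; s2-b->s0; s2-c->s2

The only thing that matters is how many `b`s have appeared, reduced mod 3. Use one state per residue: s0 for 0, …, s2 for 2. Reading `b` moves to the next residue; anything else stays put. s0 is accepting.
        a   b   c  
>* s0   s0  s1  s0 
   s1   s1  s2  s1 
   s2   s2  s0  s2 
(> = start, * = accepting)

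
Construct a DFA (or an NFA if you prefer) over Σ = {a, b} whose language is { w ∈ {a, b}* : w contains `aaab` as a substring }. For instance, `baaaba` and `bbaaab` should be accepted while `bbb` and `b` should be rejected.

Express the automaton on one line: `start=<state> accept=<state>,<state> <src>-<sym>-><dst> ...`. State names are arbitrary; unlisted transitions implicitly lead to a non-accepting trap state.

States S0..S3 record the length of the longest prefix of `aaab` that matches the current input suffix. Reaching S4 means `aaab` has been seen, and we stay there forever. Accept from S4.
A 5-state machine:
        a   b  
>  S0   S1  S0 
   S1   S2  S0 
   S2   S3  S0 
   S3   S3  S4 
 * S4   S4  S4 
(> = start, * = accepting)

start=S0 accept=S4 S0-a->S1 S0-b->S0 S1-a->S2 S1-b->S0 S2-a->S3 S2-b->S0 S3-a->S3 S3-b->S4 S4-a->S4 S4-b->S4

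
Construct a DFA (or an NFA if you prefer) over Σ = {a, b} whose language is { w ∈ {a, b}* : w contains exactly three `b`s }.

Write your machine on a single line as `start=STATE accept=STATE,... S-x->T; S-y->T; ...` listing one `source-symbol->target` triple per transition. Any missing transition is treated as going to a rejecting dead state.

start=q0; accept=q3; q0-a->q0; q0-b->q1; q1-a->q1; q1-b->q2; q2-a->q2; q2-b->q3; q3-a->q3; q3-b->q4; q4-a->q4; q4-b->q4

Count `b`s, saturating at 4: states q0 through q3 mean 0 through 3 `b`s seen; q4 means more than 3. Each `b` increments (capped at q4); other symbols loop. Accept from {q3}.
With 5 states:
        a   b  
>  q0   q0  q1 
   q1   q1  q2 
   q2   q2  q3 
 * q3   q3  q4 
   q4   q4  q4 
(> = start, * = accepting)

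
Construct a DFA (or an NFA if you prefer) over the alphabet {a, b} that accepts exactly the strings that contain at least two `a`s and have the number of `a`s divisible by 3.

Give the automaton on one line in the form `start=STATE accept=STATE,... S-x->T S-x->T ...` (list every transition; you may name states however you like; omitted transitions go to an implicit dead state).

start=S0 accept=S3 S0-a->S1 S0-b->S0 S1-a->S2 S1-b->S1 S2-a->S3 S2-b->S2 S3-a->S4 S3-b->S3 S4-a->S5 S4-b->S4 S5-a->S3 S5-b->S5

Handle the two conditions separately and then intersect. One (4 states) tracks the count of `a`s, saturating at 3; the other (3 states) tracks the count of `a`s modulo 3. Each combined state is a pair, one component from each; accept when both components accept.
        a   b  
>  S0   S1  S0 
   S1   S2  S1 
   S2   S3  S2 
 * S3   S4  S3 
   S4   S5  S4 
   S5   S3  S5 
(> = start, * = accepting)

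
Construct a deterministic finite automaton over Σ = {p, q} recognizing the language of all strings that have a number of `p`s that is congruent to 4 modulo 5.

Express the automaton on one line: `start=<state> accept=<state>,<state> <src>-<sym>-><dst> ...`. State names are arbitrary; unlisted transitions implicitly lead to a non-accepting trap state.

Keep the running count of `p`s modulo 5: each `p` advances along the cycle s0 → s1 → s2 → s3 → s4 → s0 while other symbols loop. Accept at s4.
5 states suffice.
        p   q  
>  s0   s1  s0 
   s1   s2  s1 
   s2   s3  s2 
   s3   s4  s3 
 * s4   s0  s4 
(> = start, * = accepting)

start=s0 accept=s4 s0-p->s1 s0-q->s0 s1-p->s2 s1-q->s1 s2-p->s3 s2-q->s2 s3-p->s4 s3-q->s3 s4-p->s0 s4-q->s4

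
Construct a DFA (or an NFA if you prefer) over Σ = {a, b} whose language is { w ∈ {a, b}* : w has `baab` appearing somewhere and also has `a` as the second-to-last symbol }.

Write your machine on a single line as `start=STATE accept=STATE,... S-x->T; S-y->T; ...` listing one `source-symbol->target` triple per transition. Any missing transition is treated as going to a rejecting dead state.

Build one automaton per condition and run them in lockstep. The first has 5 states tracking whether and how much of `baab` has been seen; the second has 7 states tracking the last 2 symbols read. A product state is a pair (one from each), accepting exactly when both do. After merging equivalent states the machine shrinks.
        a   b  
>  s0   s0  s1 
   s1   s2  s1 
   s2   s3  s1 
   s3   s0  s4 
 * s4   s5  s6 
   s5   s7  s4 
   s6   s5  s6 
 * s7   s7  s4 
(> = start, * = accepting)

start=s0; accept=s4,s7; s0-a->s0; s0-b->s1; s1-a->s2; s1-b->s1; s2-a->s3; s2-b->s1; s3-a->s0; s3-b->s4; s4-a->s5; s4-b->s6; s5-a->s7; s5-b->s4; s6-a->s5; s6-b->s6; s7-a->s7; s7-b->s4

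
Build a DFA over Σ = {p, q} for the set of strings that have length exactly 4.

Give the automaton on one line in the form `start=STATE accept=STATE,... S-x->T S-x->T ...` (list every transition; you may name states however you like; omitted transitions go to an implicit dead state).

start=A accept=E A-p->B A-q->B B-p->C B-q->C C-p->D C-q->D D-p->E D-q->E E-p->F E-q->F F-p->F F-q->F

Count input length up to 5: every symbol moves from A toward F, which means 'more than 4' and absorbs. Accept from {E}.
A 6-state machine:
       p  q 
>  A   B  B 
   B   C  C 
   C   D  D 
   D   E  E 
 * E   F  F 
   F   F  F 
(> = start, * = accepting)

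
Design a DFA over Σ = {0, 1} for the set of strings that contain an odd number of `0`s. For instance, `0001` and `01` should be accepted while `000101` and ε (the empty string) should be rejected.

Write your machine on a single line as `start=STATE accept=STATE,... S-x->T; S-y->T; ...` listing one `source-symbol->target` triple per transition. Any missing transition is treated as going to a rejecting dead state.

start=q0; accept=q1; q0-0->q1; q0-1->q0; q1-0->q0; q1-1->q1

Keep the running count of `0`s modulo 2: each `0` advances along the cycle q0 → q1 → q0 while other symbols loop. Accept at q1.
2 states suffice.
        0   1  
>  q0   q1  q0 
 * q1   q0  q1 
(> = start, * = accepting)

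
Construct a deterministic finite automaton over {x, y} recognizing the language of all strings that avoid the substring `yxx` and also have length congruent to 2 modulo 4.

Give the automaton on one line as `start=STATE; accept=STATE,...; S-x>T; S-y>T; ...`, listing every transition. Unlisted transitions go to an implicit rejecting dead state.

Build one automaton per condition and run them in lockstep. One (4 states) tracks partial matches of the forbidden pattern `yxx`; the other (4 states) tracks the input length modulo 4. Each combined state is a pair, one component from each; accept when both components accept. Equivalent product states are then merged.
With 13 states:
          x    y  
>  q0     q1   q2 
   q1     q3   q4 
   q2     q5   q4 
 * q3     q6   q7 
 * q4     q8   q7 
 * q5     q9   q7 
   q6     q0  q10 
   q7    q11  q10 
   q8     q9  q10 
   q9     q9   q9 
   q10   q12   q2 
   q11    q9   q2 
   q12    q9   q4 
(> = start, * = accepting)

start=q0; accept=q3,q4,q5; q0-x>q1; q0-y>q2; q1-x>q3; q1-y>q4; q2-x>q5; q2-y>q4; q3-x>q6; q3-y>q7; q4-x>q8; q4-y>q7; q5-x>q9; q5-y>q7; q6-x>q0; q6-y>q10; q7-x>q11; q7-y>q10; q8-x>q9; q8-y>q10; q9-x>q9; q9-y>q9; q10-x>q12; q10-y>q2; q11-x>q9; q11-y>q2; q12-x>q9; q12-y>q4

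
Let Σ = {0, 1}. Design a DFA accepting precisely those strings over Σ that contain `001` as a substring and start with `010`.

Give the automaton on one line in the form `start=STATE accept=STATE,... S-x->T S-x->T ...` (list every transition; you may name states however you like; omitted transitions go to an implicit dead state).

Build one automaton per condition and run them in lockstep. The first has 4 states tracking whether and how much of `001` has been seen; the second has 5 states tracking whether the input so far still matches the prefix `010`. A product state is a pair (one from each), accepting exactly when both do. Equivalent product states are then merged.
8 states suffice.
        0   1  
>  s0   s1  s2 
   s1   s2  s3 
   s2   s2  s2 
   s3   s4  s2 
   s4   s5  s6 
   s5   s5  s7 
   s6   s4  s6 
 * s7   s7  s7 
(> = start, * = accepting)

start=s0 accept=s7 s0-0->s1 s0-1->s2 s1-0->s2 s1-1->s3 s2-0->s2 s2-1->s2 s3-0->s4 s3-1->s2 s4-0->s5 s4-1->s6 s5-0->s5 s5-1->s7 s6-0->s4 s6-1->s6 s7-0->s7 s7-1->s7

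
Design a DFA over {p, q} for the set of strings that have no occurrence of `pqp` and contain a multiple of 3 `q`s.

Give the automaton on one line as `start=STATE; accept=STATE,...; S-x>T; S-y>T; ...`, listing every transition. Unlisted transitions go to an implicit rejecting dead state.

start=s0; accept=s0,s1,s10; s0-p>s1; s0-q>s2; s1-p>s1; s1-q>s3; s2-p>s4; s2-q>s5; s3-p>s6; s3-q>s5; s4-p>s4; s4-q>s7; s5-p>s8; s5-q>s0; s6-p>s6; s6-q>s9; s7-p>s9; s7-q>s0; s8-p>s8; s8-q>s10; s9-p>s9; s9-q>s11; s10-p>s11; s10-q>s2; s11-p>s11; s11-q>s6

Run two small machines in parallel and take their product. The first has 4 states tracking partial matches of the forbidden pattern `pqp`; the second has 3 states tracking the count of `q`s modulo 3. A product state is a pair (one from each), accepting exactly when both do.
A 12-state machine:
          p    q  
>* s0     s1   s2 
 * s1     s1   s3 
   s2     s4   s5 
   s3     s6   s5 
   s4     s4   s7 
   s5     s8   s0 
   s6     s6   s9 
   s7     s9   s0 
   s8     s8  s10 
   s9     s9  s11 
 * s10   s11   s2 
   s11   s11   s6 
(> = start, * = accepting)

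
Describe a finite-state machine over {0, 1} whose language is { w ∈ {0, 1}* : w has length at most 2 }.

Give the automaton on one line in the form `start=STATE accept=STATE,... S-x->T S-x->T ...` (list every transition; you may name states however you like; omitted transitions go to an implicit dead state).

Count input length up to 3: every symbol moves from q0 toward q3, which means 'more than 2' and absorbs. Accept from {q0, q1, q2}.
A 4-state machine:
        0   1  
>* q0   q1  q1 
 * q1   q2  q2 
 * q2   q3  q3 
   q3   q3  q3 
(> = start, * = accepting)

start=q0 accept=q0,q1,q2 q0-0->q1 q0-1->q1 q1-0->q2 q1-1->q2 q2-0->q3 q2-1->q3 q3-0->q3 q3-1->q3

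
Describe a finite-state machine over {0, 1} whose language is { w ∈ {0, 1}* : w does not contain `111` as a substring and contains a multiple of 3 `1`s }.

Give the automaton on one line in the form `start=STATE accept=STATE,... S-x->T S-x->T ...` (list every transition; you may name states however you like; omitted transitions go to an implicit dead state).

start=S0 accept=S0,S7,S8 S0-0->S0 S0-1->S1 S1-0->S2 S1-1->S3 S2-0->S2 S2-1->S4 S3-0->S5 S3-1->S6 S4-0->S5 S4-1->S7 S5-0->S5 S5-1->S8 S6-0->S6 S6-1->S6 S7-0->S0 S7-1->S6 S8-0->S0 S8-1->S9 S9-0->S2 S9-1->S6

Build one automaton per condition and run them in lockstep. The first has 4 states tracking partial matches of the forbidden pattern `111`; the second has 3 states tracking the count of `1`s modulo 3. A product state is a pair (one from each), accepting exactly when both do. After merging equivalent states the machine shrinks.
With 10 states:
        0   1  
>* S0   S0  S1 
   S1   S2  S3 
   S2   S2  S4 
   S3   S5  S6 
   S4   S5  S7 
   S5   S5  S8 
   S6   S6  S6 
 * S7   S0  S6 
 * S8   S0  S9 
   S9   S2  S6 
(> = start, * = accepting)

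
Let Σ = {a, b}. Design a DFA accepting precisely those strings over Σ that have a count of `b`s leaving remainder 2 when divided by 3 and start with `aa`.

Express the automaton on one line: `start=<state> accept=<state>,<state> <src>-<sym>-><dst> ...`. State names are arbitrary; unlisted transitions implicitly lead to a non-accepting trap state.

Run two small machines in parallel and take their product. The first has 3 states tracking the count of `b`s modulo 3; the second has 4 states tracking whether the input so far still matches the prefix `aa`. A product state is a pair (one from each), accepting exactly when both do. After merging equivalent states the machine shrinks.
6 states suffice.
        a   b  
>  q0   q1  q2 
   q1   q3  q2 
   q2   q2  q2 
   q3   q3  q4 
   q4   q4  q5 
 * q5   q5  q3 
(> = start, * = accepting)

start=q0 accept=q5 q0-a->q1 q0-b->q2 q1-a->q3 q1-b->q2 q2-a->q2 q2-b->q2 q3-a->q3 q3-b->q4 q4-a->q4 q4-b->q5 q5-a->q5 q5-b->q3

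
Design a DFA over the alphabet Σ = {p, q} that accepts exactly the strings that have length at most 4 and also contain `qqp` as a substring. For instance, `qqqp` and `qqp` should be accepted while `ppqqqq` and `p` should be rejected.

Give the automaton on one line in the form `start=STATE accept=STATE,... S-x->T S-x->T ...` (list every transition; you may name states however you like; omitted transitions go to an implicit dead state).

start=s0 accept=s7,s8 s0-p->s1 s0-q->s2 s1-p->s3 s1-q->s4 s2-p->s3 s2-q->s5 s3-p->s3 s3-q->s3 s4-p->s3 s4-q->s6 s5-p->s7 s5-q->s6 s6-p->s8 s6-q->s3 s7-p->s8 s7-q->s8 s8-p->s3 s8-q->s3

Build one automaton per condition and run them in lockstep. The first has 6 states tracking the input length, saturating at 5; the second has 4 states tracking whether and how much of `qqp` has been seen. A product state is a pair (one from each), accepting exactly when both do. Equivalent product states are then merged.
With 9 states:
        p   q  
>  s0   s1  s2 
   s1   s3  s4 
   s2   s3  s5 
   s3   s3  s3 
   s4   s3  s6 
   s5   s7  s6 
   s6   s8  s3 
 * s7   s8  s8 
 * s8   s3  s3 
(> = start, * = accepting)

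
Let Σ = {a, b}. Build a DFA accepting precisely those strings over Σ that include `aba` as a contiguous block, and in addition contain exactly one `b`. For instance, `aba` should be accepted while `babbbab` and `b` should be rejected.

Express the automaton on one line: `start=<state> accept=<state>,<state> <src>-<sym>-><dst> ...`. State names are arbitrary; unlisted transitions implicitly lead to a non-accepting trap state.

start=q0 accept=q6 q0-a->q1 q0-b->q2 q1-a->q1 q1-b->q3 q2-a->q4 q2-b->q5 q3-a->q6 q3-b->q5 q4-a->q4 q4-b->q7 q5-a->q8 q5-b->q5 q6-a->q6 q6-b->q9 q7-a->q9 q7-b->q5 q8-a->q8 q8-b->q7 q9-a->q9 q9-b->q9

Run two small machines in parallel and take their product. The first has 4 states tracking whether and how much of `aba` has been seen; the second has 3 states tracking the count of `b`s, saturating at 2. A product state is a pair (one from each), accepting exactly when both do.
        a   b  
>  q0   q1  q2 
   q1   q1  q3 
   q2   q4  q5 
   q3   q6  q5 
   q4   q4  q7 
   q5   q8  q5 
 * q6   q6  q9 
   q7   q9  q5 
   q8   q8  q7 
   q9   q9  q9 
(> = start, * = accepting)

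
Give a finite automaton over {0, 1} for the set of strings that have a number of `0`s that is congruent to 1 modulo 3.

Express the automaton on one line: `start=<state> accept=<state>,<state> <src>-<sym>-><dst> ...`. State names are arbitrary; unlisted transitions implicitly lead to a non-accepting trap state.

The only thing that matters is how many `0`s have appeared, reduced mod 3. Use one state per residue: s0 for 0, …, s2 for 2. Reading `0` moves to the next residue; anything else stays put. s1 is accepting.
        0   1  
>  s0   s1  s0 
 * s1   s2  s1 
   s2   s0  s2 
(> = start, * = accepting)

start=s0 accept=s1 s0-0->s1 s0-1->s0 s1-0->s2 s1-1->s1 s2-0->s0 s2-1->s2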